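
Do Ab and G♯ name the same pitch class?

Yes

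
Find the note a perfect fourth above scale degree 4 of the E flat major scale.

Scale degree 4 of Eb major is Ab.
A perfect fourth (5 semitones) above Ab lands on the letter D, giving Db.

Db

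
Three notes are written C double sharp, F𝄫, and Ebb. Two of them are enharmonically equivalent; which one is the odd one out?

Fbb

In 12-tone equal temperament, enharmonic equivalents share a pitch class. C## is pitch class 2; Fbb is pitch class 3; Ebb is pitch class 2.
C## and Ebb share pitch class 2, while Fbb is pitch class 3.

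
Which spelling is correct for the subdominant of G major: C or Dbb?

Each scale degree takes a distinct letter name. Degree 4 of a scale on G must use the letter C.
C and Dbb are enharmonically the same pitch, but only C uses the letter C, so it is the correct spelling here.

C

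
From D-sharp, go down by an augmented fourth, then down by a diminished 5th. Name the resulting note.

D#

An augmented fourth down from D# is A (letter A, 6 semitones down).
A diminished fifth down from A is D# (letter D, 6 semitones down).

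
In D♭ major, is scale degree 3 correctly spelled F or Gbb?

F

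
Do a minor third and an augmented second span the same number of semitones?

A minor third spans 3 semitones; an augmented second spans 3.
They are enharmonically equivalent.

Yes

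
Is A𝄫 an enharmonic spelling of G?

Yes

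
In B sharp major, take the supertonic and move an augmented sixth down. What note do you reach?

E

The supertonic of B# major is C##.
An augmented sixth (10 semitones) below C## lands on the letter E, giving E.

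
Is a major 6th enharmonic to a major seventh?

No

A major sixth spans 9 semitones; a major seventh spans 11.
The spans differ, so they are not enharmonic equivalents.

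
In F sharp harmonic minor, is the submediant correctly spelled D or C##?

D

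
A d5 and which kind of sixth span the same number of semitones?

doubly diminished

A diminished fifth spans 6 semitones.
A sixth spanning 6 semitones is doubly diminished (the major sixth is 9).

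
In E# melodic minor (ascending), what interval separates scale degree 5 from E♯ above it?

perfect fourth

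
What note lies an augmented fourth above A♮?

A up a perfect fourth is D, so the target letter is D.
From A, an augmented fourth is 6 semitones up: D#.

D#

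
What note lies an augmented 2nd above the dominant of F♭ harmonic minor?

D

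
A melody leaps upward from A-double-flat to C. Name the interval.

augmented third

Counting letters A–B–C gives a third.
Abb→C = 5 semitones, 1 wider than the major third (4), so augmented.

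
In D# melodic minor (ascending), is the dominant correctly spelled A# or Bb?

A#

Each scale degree takes a distinct letter name. Degree 5 of a scale on D must use the letter A.
A# and Bb are enharmonically the same pitch, but only A# uses the letter A, so it is the correct spelling here.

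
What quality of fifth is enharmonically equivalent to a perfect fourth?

doubly diminished

A perfect fourth spans 5 semitones.
A fifth spanning 5 semitones is doubly diminished (the perfect fifth is 7).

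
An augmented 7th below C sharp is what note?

A seventh below C lands on the letter D.
An augmented seventh spans 12 semitones, so C# moves to pitch class 1. On the letter D that is Db.

Db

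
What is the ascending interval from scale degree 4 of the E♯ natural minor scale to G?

diminished seventh

Scale degree 4 of E# natural minor is A#.
A# up to G: letters A→G make it a seventh; 9 semitones makes it diminished.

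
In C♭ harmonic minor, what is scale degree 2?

Db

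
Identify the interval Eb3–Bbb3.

diminished fifth

The letter names run E→B, a span of 4 letter steps, so the interval is some kind of fifth.
Eb to Bbb is 6 semitones. A perfect fifth is 7, so 6 makes it diminished.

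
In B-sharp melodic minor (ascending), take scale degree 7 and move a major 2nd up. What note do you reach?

Scale degree 7 of B# melodic minor (ascending) is A##.
A major second (2 semitones) above A## lands on the letter B, giving B##.

B##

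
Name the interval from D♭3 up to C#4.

augmented seventh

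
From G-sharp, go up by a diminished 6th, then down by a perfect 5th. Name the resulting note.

A diminished sixth up from G# is Eb (letter E, 7 semitones up).
A perfect fifth down from Eb is Ab (letter A, 7 semitones down).

Ab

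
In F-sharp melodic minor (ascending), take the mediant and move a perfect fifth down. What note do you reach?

D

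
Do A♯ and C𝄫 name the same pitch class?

A# is pitch class 10; Cbb is pitch class 10.
All spellings map to pitch class 10, so they are enharmonically equivalent.

Yes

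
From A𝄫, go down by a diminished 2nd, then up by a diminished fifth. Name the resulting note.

A diminished second down from Abb is G (letter G, 0 semitones down).
A diminished fifth up from G is Db (letter D, 6 semitones up).

Db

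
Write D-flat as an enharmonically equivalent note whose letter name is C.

Plain C sits 1 semitone below Db, so on the letter C the same pitch needs a sharp: C#.

C#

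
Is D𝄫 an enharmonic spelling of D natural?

Dbb is pitch class 0; D is pitch class 2.
The pitch classes differ (0 vs. 2), so they are not enharmonic equivalents.

No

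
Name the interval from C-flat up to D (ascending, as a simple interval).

augmented second

The letter names run C→D, a span of 1 letter step, so the interval is some kind of second.
Cb to D is 3 semitones. A major second is 2, so 3 makes it augmented.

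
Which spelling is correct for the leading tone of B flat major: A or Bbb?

A

Each scale degree takes a distinct letter name. Degree 7 of a scale on B must use the letter A.
A and Bbb are enharmonically the same pitch, but only A uses the letter A, so it is the correct spelling here.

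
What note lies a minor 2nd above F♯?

F up a major second is G, so the target letter is G.
From F#, a minor second is 1 semitone up: G.

G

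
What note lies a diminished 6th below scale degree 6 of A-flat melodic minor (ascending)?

A#

Scale degree 6 of Ab melodic minor (ascending) is F.
A diminished sixth (7 semitones) below F lands on the letter A, giving A#.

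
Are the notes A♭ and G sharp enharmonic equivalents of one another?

Ab is pitch class 8; G# is pitch class 8.
All spellings map to pitch class 8, so they are enharmonically equivalent.

Yes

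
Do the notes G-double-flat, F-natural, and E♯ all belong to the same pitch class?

Gbb = pitch class 5 and F = pitch class 5 and E# = pitch class 5 — the same pitch class, so they are enharmonic equivalents.

Yes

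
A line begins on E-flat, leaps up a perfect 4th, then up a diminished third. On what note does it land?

A perfect fourth up from Eb is Ab (letter A, 5 semitones up).
A diminished third up from Ab is Cbb (letter C, 2 semitones up).

Cbb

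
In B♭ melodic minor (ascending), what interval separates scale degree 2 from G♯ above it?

augmented fifth

Scale degree 2 of Bb melodic minor (ascending) is C.
C up to G#: letters C→G make it a fifth; 8 semitones makes it augmented.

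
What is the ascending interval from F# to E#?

The letter names run F→E, a span of 6 letter steps, so the interval is some kind of seventh.
F# to E# is 11 semitones. A major seventh is 11, so 11 makes it major.

major seventh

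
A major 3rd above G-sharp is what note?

G up a major third is B, so the target letter is B.
From G#, a major third is 4 semitones up: B#.

B#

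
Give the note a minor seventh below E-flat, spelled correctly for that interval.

F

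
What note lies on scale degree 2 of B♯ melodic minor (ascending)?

C##

Degree 2 takes the letter 1 step above B, which is C.
In melodic minor (ascending), degree 2 sits 2 semitones above the tonic. B# + 2 semitones is pitch class 2, spelled on C as C##.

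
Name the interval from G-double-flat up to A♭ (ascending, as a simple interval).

The letter names run G→A, a span of 1 letter step, so the interval is some kind of second.
Gbb to Ab is 3 semitones. A major second is 2, so 3 makes it augmented.

augmented second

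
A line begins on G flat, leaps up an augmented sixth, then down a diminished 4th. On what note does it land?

B#

An augmented sixth up from Gb is E (letter E, 10 semitones up).
A diminished fourth down from E is B# (letter B, 4 semitones down).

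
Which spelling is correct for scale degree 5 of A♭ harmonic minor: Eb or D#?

Eb

Each scale degree takes a distinct letter name. Degree 5 of a scale on A must use the letter E.
Eb and D# are enharmonically the same pitch, but only Eb uses the letter E, so it is the correct spelling here.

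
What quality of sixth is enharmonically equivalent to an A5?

An augmented fifth spans 8 semitones.
A sixth spanning 8 semitones is minor (the major sixth is 9).

minor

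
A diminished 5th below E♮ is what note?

A#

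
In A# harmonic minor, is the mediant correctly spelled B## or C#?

Each scale degree takes a distinct letter name. Degree 3 of a scale on A must use the letter C.
C# and B## are enharmonically the same pitch, but only C# uses the letter C, so it is the correct spelling here.

C#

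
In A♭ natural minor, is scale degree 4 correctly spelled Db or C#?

Each scale degree takes a distinct letter name. Degree 4 of a scale on A must use the letter D.
Db and C# are enharmonically the same pitch, but only Db uses the letter D, so it is the correct spelling here.

Db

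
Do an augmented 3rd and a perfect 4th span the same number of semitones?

An augmented third spans 5 semitones; a perfect fourth spans 5.
They are enharmonically equivalent.

Yes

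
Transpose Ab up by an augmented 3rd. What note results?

C#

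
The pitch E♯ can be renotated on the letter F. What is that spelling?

F

Plain F sits at the same pitch as E#, so on the letter F the same pitch needs a natural: F.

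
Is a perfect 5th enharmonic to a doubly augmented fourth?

A perfect fifth spans 7 semitones; a doubly augmented fourth spans 7.
They are enharmonically equivalent.

Yes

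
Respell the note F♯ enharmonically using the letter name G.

F# is pitch class 6. The letter G alone is pitch class 7.
To reach pitch class 6 from G requires an offset of -1 semitone, i.e. flat: Gb.

Gb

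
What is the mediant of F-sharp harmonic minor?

The F# harmonic minor scale runs F# G# A B C# D E#.
Degree 3 is A.

A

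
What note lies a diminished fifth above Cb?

Gbb

A fifth above C lands on the letter G.
A diminished fifth spans 6 semitones, so Cb moves to pitch class 5. On the letter G that is Gbb.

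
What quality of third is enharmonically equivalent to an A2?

An augmented second spans 3 semitones.
A third spanning 3 semitones is minor (the major third is 4).

minor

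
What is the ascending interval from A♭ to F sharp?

Counting letters A–B–C–D–E–F gives a sixth.
Ab→F# = 10 semitones, 1 wider than the major sixth (9), so augmented.

augmented sixth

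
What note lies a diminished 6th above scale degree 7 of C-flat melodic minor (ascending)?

Gbb

Scale degree 7 of Cb melodic minor (ascending) is Bb.
A diminished sixth (7 semitones) above Bb lands on the letter G, giving Gbb.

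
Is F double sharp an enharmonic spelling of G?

Yes

F## = pitch class 7 and G = pitch class 7 — the same pitch class, so they are enharmonic equivalents.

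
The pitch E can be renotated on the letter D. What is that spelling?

D##

E is pitch class 4. The letter D alone is pitch class 2.
To reach pitch class 4 from D requires an offset of +2 semitones, i.e. double sharp: D##.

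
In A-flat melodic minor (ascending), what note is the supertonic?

Degree 2 takes the letter 1 step above A, which is B.
In melodic minor (ascending), degree 2 sits 2 semitones above the tonic. Ab + 2 semitones is pitch class 10, spelled on B as Bb.

Bb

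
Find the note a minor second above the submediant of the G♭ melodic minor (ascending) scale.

Fb

The submediant of Gb melodic minor (ascending) is Eb.
A minor second (1 semitone) above Eb lands on the letter F, giving Fb.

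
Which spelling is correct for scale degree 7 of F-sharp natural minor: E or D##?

Each scale degree takes a distinct letter name. Degree 7 of a scale on F must use the letter E.
E and D## are enharmonically the same pitch, but only E uses the letter E, so it is the correct spelling here.

E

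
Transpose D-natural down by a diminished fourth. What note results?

A#

D down a perfect fourth is A, so the target letter is A.
From D, a diminished fourth is 4 semitones down: A#.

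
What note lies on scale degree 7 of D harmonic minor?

C#

The D harmonic minor scale runs D E F G A Bb C#.
Degree 7 is C#.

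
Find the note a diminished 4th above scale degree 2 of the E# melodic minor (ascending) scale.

Scale degree 2 of E# melodic minor (ascending) is F##.
A diminished fourth (4 semitones) above F## lands on the letter B, giving B.

B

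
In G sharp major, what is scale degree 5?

Degree 5 takes the letter 4 steps above G, which is D.
In major, degree 5 sits 7 semitones above the tonic. G# + 7 semitones is pitch class 3, spelled on D as D#.

D#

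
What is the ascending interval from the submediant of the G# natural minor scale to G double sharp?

augmented third

The submediant of G# natural minor is E.
E up to G##: letters E→G make it a third; 5 semitones makes it augmented.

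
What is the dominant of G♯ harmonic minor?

D#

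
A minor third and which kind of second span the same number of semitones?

augmented

A minor third spans 3 semitones.
A second spanning 3 semitones is augmented (the major second is 2).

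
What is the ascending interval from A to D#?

augmented fourth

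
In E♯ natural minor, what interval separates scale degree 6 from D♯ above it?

major second

Scale degree 6 of E# natural minor is C#.
C# up to D#: letters C→D make it a second; 2 semitones makes it major.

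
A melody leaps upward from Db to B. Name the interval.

augmented sixth

Counting letters D–E–F–G–A–B gives a sixth.
Db→B = 10 semitones, 1 wider than the major sixth (9), so augmented.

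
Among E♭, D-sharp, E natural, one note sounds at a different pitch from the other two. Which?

In 12-tone equal temperament, enharmonic equivalents share a pitch class. Eb is pitch class 3; D# is pitch class 3; E is pitch class 4.
Eb and D# share pitch class 3, while E is pitch class 4.

E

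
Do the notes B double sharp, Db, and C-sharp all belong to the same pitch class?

Yes

B## = pitch class 1 and Db = pitch class 1 and C# = pitch class 1 — the same pitch class, so they are enharmonic equivalents.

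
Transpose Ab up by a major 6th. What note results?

A sixth above A lands on the letter F.
A major sixth spans 9 semitones, so Ab moves to pitch class 5. On the letter F that is F.

F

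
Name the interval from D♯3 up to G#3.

The letter names run D→G, a span of 3 letter steps, so the interval is some kind of fourth.
D# to G# is 5 semitones. A perfect fourth is 5, so 5 makes it perfect.

perfect fourth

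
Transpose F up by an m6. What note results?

F up a major sixth is D, so the target letter is D.
From F, a minor sixth is 8 semitones up: Db.

Db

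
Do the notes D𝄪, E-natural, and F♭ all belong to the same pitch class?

D## is pitch class 4; E is pitch class 4; Fb is pitch class 4.
All spellings map to pitch class 4, so they are enharmonically equivalent.

Yes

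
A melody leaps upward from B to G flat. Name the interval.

The letter names run B→G, a span of 5 letter steps, so the interval is some kind of sixth.
B to Gb is 7 semitones. A major sixth is 9, so 7 makes it diminished.

diminished sixth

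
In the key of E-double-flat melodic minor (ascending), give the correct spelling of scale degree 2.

Degree 2 takes the letter 1 step above E, which is F.
In melodic minor (ascending), degree 2 sits 2 semitones above the tonic. Ebb + 2 semitones is pitch class 4, spelled on F as Fb.

Fb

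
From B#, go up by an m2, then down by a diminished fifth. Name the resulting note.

F##

A minor second up from B# is C# (letter C, 1 semitone up).
A diminished fifth down from C# is F## (letter F, 6 semitones down).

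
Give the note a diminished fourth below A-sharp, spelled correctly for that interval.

E##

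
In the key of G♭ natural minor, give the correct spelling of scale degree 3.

Degree 3 takes the letter 2 steps above G, which is B.
In natural minor, degree 3 sits 3 semitones above the tonic. Gb + 3 semitones is pitch class 9, spelled on B as Bbb.

Bbb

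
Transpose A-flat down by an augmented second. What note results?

A second below A lands on the letter G.
An augmented second spans 3 semitones, so Ab moves to pitch class 5. On the letter G that is Gbb.

Gbb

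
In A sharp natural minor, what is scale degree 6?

F#

Degree 6 takes the letter 5 steps above A, which is F.
In natural minor, degree 6 sits 8 semitones above the tonic. A# + 8 semitones is pitch class 6, spelled on F as F#.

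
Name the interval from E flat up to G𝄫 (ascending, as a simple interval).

Counting letters E–F–G gives a third.
Eb→Gbb = 2 semitones, 2 narrower than the major third (4), so diminished.

diminished third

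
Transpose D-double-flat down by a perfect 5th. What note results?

Gbb

D down a perfect fifth is G, so the target letter is G.
From Dbb, a perfect fifth is 7 semitones down: Gbb.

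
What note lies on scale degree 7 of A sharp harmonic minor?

Degree 7 takes the letter 6 steps above A, which is G.
In harmonic minor, degree 7 sits 11 semitones above the tonic. A# + 11 semitones is pitch class 9, spelled on G as G##.

G##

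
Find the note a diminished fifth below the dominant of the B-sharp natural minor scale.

B##

The dominant of B# natural minor is F##.
A diminished fifth (6 semitones) below F## lands on the letter B, giving B##.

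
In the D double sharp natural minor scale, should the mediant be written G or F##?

Each scale degree takes a distinct letter name. Degree 3 of a scale on D must use the letter F.
F## and G are enharmonically the same pitch, but only F## uses the letter F, so it is the correct spelling here.

F##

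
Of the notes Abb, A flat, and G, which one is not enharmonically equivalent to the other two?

Ab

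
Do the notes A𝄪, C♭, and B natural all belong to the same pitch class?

Yes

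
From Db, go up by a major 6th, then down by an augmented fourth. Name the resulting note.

Fb

A major sixth up from Db is Bb (letter B, 9 semitones up).
An augmented fourth down from Bb is Fb (letter F, 6 semitones down).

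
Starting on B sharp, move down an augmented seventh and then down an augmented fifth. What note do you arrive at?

An augmented seventh down from B# is C (letter C, 12 semitones down).
An augmented fifth down from C is Fb (letter F, 8 semitones down).

Fb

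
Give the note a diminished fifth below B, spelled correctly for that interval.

A fifth below B lands on the letter E.
A diminished fifth spans 6 semitones, so B moves to pitch class 5. On the letter E that is E#.

E#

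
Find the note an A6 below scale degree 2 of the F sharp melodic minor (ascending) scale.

Bb

Scale degree 2 of F# melodic minor (ascending) is G#.
An augmented sixth (10 semitones) below G# lands on the letter B, giving Bb.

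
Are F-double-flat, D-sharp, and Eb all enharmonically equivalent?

Yes

Fbb is pitch class 3; D# is pitch class 3; Eb is pitch class 3.
All spellings map to pitch class 3, so they are enharmonically equivalent.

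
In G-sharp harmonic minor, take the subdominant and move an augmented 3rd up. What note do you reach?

The subdominant of G# harmonic minor is C#.
An augmented third (5 semitones) above C# lands on the letter E, giving E##.

E##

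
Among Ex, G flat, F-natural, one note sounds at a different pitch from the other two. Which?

F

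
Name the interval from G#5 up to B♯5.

Counting letters G–A–B gives a third.
G#→B# = 4 semitones, exactly the major third.

major third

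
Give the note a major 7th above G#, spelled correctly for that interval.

A seventh above G lands on the letter F.
A major seventh spans 11 semitones, so G# moves to pitch class 7. On the letter F that is F##.

F##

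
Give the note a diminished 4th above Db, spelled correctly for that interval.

Gbb

A fourth above D lands on the letter G.
A diminished fourth spans 4 semitones, so Db moves to pitch class 5. On the letter G that is Gbb.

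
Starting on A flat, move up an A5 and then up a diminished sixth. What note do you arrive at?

An augmented fifth up from Ab is E (letter E, 8 semitones up).
A diminished sixth up from E is Cb (letter C, 7 semitones up).

Cb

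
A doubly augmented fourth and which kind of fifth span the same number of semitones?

A doubly augmented fourth spans 7 semitones.
A fifth spanning 7 semitones is perfect (the perfect fifth is 7).

perfect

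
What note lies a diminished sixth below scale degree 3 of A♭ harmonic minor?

E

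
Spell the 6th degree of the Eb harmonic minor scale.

Degree 6 takes the letter 5 steps above E, which is C.
In harmonic minor, degree 6 sits 8 semitones above the tonic. Eb + 8 semitones is pitch class 11, spelled on C as Cb.

Cb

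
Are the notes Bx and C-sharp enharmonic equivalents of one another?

B## = pitch class 1 and C# = pitch class 1 — the same pitch class, so they are enharmonic equivalents.

Yes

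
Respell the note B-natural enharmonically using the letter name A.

A##

B is pitch class 11. The letter A alone is pitch class 9.
To reach pitch class 11 from A requires an offset of +2 semitones, i.e. double sharp: A##.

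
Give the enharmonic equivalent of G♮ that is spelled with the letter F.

F##

Plain F sits 2 semitones below G, so on the letter F the same pitch needs a double sharp: F##.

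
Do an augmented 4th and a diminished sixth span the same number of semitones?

No

An augmented fourth spans 6 semitones; a diminished sixth spans 7.
The spans differ, so they are not enharmonic equivalents.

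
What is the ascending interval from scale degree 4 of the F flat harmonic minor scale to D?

Scale degree 4 of Fb harmonic minor is Bbb.
Bbb up to D: letters B→D make it a third; 5 semitones makes it augmented.

augmented third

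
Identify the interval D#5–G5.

diminished fourth

Counting letters D–E–F–G gives a fourth.
D#→G = 4 semitones, 1 narrower than the perfect fourth (5), so diminished.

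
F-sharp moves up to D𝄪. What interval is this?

Counting letters F–G–A–B–C–D gives a sixth.
F#→D## = 10 semitones, 1 wider than the major sixth (9), so augmented.

augmented sixth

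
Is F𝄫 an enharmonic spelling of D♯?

Fbb is pitch class 3; D# is pitch class 3.
All spellings map to pitch class 3, so they are enharmonically equivalent.

Yes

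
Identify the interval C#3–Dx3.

The letter names run C→D, a span of 1 letter step, so the interval is some kind of second.
C# to D## is 3 semitones. A major second is 2, so 3 makes it augmented.

augmented second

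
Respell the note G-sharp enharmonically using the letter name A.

Ab

G# is pitch class 8. The letter A alone is pitch class 9.
To reach pitch class 8 from A requires an offset of -1 semitone, i.e. flat: Ab.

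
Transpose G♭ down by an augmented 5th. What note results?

Cbb

A fifth below G lands on the letter C.
An augmented fifth spans 8 semitones, so Gb moves to pitch class 10. On the letter C that is Cbb.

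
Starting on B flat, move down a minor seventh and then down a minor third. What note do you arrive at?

A minor seventh down from Bb is C (letter C, 10 semitones down).
A minor third down from C is A (letter A, 3 semitones down).

A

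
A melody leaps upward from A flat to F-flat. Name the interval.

minor sixth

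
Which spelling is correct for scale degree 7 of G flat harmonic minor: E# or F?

Each scale degree takes a distinct letter name. Degree 7 of a scale on G must use the letter F.
F and E# are enharmonically the same pitch, but only F uses the letter F, so it is the correct spelling here.

F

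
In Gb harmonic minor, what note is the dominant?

The Gb harmonic minor scale runs Gb Ab Bbb Cb Db Ebb F.
Degree 5 is Db.

Db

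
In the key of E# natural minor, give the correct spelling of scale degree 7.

The E# natural minor scale runs E# F## G# A# B# C# D#.
Degree 7 is D#.

D#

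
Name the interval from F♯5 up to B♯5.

Counting letters F–G–A–B gives a fourth.
F#→B# = 6 semitones, 1 wider than the perfect fourth (5), so augmented.

augmented fourth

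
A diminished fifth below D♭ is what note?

D down a perfect fifth is G, so the target letter is G.
From Db, a diminished fifth is 6 semitones down: G.

G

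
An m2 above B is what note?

C

A second above B lands on the letter C.
A minor second spans 1 semitone, so B moves to pitch class 0. On the letter C that is C.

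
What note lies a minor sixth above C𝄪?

A sixth above C lands on the letter A.
A minor sixth spans 8 semitones, so C## moves to pitch class 10. On the letter A that is A#.

A#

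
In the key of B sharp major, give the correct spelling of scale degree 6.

The B# major scale runs B# C## D## E# F## G## A##.
Degree 6 is G##.

G##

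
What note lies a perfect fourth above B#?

E#

A fourth above B lands on the letter E.
A perfect fourth spans 5 semitones, so B# moves to pitch class 5. On the letter E that is E#.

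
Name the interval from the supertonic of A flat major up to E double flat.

diminished fourth

The supertonic of Ab major is Bb.
Bb up to Ebb: letters B→E make it a fourth; 4 semitones makes it diminished.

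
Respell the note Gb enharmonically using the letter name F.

Plain F sits 1 semitone below Gb, so on the letter F the same pitch needs a sharp: F#.

F#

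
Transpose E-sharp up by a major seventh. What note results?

D##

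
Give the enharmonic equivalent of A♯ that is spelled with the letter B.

Bb

Plain B sits 1 semitone above A#, so on the letter B the same pitch needs a flat: Bb.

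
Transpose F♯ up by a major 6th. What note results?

D#

F up a major sixth is D, so the target letter is D.
From F#, a major sixth is 9 semitones up: D#.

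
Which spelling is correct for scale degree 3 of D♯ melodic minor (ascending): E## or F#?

F#

Each scale degree takes a distinct letter name. Degree 3 of a scale on D must use the letter F.
F# and E## are enharmonically the same pitch, but only F# uses the letter F, so it is the correct spelling here.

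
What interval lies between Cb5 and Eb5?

major third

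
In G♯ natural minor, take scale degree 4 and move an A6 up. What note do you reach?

Scale degree 4 of G# natural minor is C#.
An augmented sixth (10 semitones) above C# lands on the letter A, giving A##.

A##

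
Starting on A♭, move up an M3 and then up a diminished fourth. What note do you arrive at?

Fb

A major third up from Ab is C (letter C, 4 semitones up).
A diminished fourth up from C is Fb (letter F, 4 semitones up).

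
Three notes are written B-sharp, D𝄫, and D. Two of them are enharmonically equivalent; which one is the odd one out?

D

In 12-tone equal temperament, enharmonic equivalents share a pitch class. B# is pitch class 0; Dbb is pitch class 0; D is pitch class 2.
B# and Dbb share pitch class 0, while D is pitch class 2.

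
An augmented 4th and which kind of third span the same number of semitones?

An augmented fourth spans 6 semitones.
A third spanning 6 semitones is doubly augmented (the major third is 4).

doubly augmented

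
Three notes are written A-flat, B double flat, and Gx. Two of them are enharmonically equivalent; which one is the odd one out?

In 12-tone equal temperament, enharmonic equivalents share a pitch class. Ab is pitch class 8; Bbb is pitch class 9; G## is pitch class 9.
Bbb and G## share pitch class 9, while Ab is pitch class 8.

Ab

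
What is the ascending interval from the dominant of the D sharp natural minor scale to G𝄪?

The dominant of D# natural minor is A#.
A# up to G##: letters A→G make it a seventh; 11 semitones makes it major.

major seventh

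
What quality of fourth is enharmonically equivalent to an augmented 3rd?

perfect

An augmented third spans 5 semitones.
A fourth spanning 5 semitones is perfect (the perfect fourth is 5).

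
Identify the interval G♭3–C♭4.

Counting letters G–A–B–C gives a fourth.
Gb→Cb = 5 semitones, exactly the perfect fourth.

perfect fourth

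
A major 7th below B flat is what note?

B down a major seventh is C, so the target letter is C.
From Bb, a major seventh is 11 semitones down: Cb.

Cb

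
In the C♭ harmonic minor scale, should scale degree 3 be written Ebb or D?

Each scale degree takes a distinct letter name. Degree 3 of a scale on C must use the letter E.
Ebb and D are enharmonically the same pitch, but only Ebb uses the letter E, so it is the correct spelling here.

Ebb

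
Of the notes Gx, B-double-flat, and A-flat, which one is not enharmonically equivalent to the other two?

Ab

In 12-tone equal temperament, enharmonic equivalents share a pitch class. G## is pitch class 9; Bbb is pitch class 9; Ab is pitch class 8.
G## and Bbb share pitch class 9, while Ab is pitch class 8.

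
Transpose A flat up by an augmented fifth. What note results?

A fifth above A lands on the letter E.
An augmented fifth spans 8 semitones, so Ab moves to pitch class 4. On the letter E that is E.

E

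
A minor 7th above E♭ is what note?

A seventh above E lands on the letter D.
A minor seventh spans 10 semitones, so Eb moves to pitch class 1. On the letter D that is Db.

Db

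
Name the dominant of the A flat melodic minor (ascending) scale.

The Ab melodic minor (ascending) scale runs Ab Bb Cb Db Eb F G.
Degree 5 is Eb.

Eb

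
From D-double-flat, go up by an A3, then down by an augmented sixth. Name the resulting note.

An augmented third up from Dbb is F (letter F, 5 semitones up).
An augmented sixth down from F is Abb (letter A, 10 semitones down).

Abb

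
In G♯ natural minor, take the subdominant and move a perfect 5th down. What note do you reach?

F#

The subdominant of G# natural minor is C#.
A perfect fifth (7 semitones) below C# lands on the letter F, giving F#.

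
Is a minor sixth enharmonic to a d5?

No

A minor sixth spans 8 semitones; a diminished fifth spans 6.
The spans differ, so they are not enharmonic equivalents.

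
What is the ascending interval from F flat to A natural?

Counting letters F–G–A gives a third.
Fb→A = 5 semitones, 1 wider than the major third (4), so augmented.

augmented third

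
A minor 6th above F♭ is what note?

Dbb

A sixth above F lands on the letter D.
A minor sixth spans 8 semitones, so Fb moves to pitch class 0. On the letter D that is Dbb.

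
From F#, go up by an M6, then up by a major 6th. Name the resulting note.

B#

A major sixth up from F# is D# (letter D, 9 semitones up).
A major sixth up from D# is B# (letter B, 9 semitones up).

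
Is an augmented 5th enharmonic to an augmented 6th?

An augmented fifth spans 8 semitones; an augmented sixth spans 10.
The spans differ, so they are not enharmonic equivalents.

No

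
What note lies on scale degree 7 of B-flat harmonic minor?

A

The Bb harmonic minor scale runs Bb C Db Eb F Gb A.
Degree 7 is A.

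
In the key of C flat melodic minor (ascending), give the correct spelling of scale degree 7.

Bb

The Cb melodic minor (ascending) scale runs Cb Db Ebb Fb Gb Ab Bb.
Degree 7 is Bb.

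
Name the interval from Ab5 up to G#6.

Counting letters A–B–C–D–E–F–G gives a seventh.
Ab→G# = 12 semitones, 1 wider than the major seventh (11), so augmented.

augmented seventh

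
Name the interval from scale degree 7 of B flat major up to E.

perfect fifth

Scale degree 7 of Bb major is A.
A up to E: letters A→E make it a fifth; 7 semitones makes it perfect.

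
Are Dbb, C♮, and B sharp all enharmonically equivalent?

Yes

Dbb = pitch class 0 and C = pitch class 0 and B# = pitch class 0 — the same pitch class, so they are enharmonic equivalents.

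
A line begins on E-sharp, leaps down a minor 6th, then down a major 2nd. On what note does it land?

F##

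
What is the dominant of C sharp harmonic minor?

Degree 5 takes the letter 4 steps above C, which is G.
In harmonic minor, degree 5 sits 7 semitones above the tonic. C# + 7 semitones is pitch class 8, spelled on G as G#.

G#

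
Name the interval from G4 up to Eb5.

The letter names run G→E, a span of 5 letter steps, so the interval is some kind of sixth.
G to Eb is 8 semitones. A major sixth is 9, so 8 makes it minor.

minor sixth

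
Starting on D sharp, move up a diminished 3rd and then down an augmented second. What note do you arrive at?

Ebb

A diminished third up from D# is F (letter F, 2 semitones up).
An augmented second down from F is Ebb (letter E, 3 semitones down).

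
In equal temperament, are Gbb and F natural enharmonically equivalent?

Yes

Gbb is pitch class 5; F is pitch class 5.
All spellings map to pitch class 5, so they are enharmonically equivalent.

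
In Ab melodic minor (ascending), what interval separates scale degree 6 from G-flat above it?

Scale degree 6 of Ab melodic minor (ascending) is F.
F up to Gb: letters F→G make it a second; 1 semitone makes it minor.

minor second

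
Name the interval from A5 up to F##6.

The letter names run A→F, a span of 5 letter steps, so the interval is some kind of sixth.
A to F## is 10 semitones. A major sixth is 9, so 10 makes it augmented.

augmented sixth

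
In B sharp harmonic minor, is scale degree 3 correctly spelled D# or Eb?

D#

Each scale degree takes a distinct letter name. Degree 3 of a scale on B must use the letter D.
D# and Eb are enharmonically the same pitch, but only D# uses the letter D, so it is the correct spelling here.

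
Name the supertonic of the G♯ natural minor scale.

The G# natural minor scale runs G# A# B C# D# E F#.
Degree 2 is A#.

A#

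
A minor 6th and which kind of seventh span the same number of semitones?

doubly diminished

A minor sixth spans 8 semitones.
A seventh spanning 8 semitones is doubly diminished (the major seventh is 11).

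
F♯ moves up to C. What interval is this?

diminished fifth

Counting letters F–G–A–B–C gives a fifth.
F#→C = 6 semitones, 1 narrower than the perfect fifth (7), so diminished.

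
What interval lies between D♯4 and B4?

Counting letters D–E–F–G–A–B gives a sixth.
D#→B = 8 semitones, 1 narrower than the major sixth (9), so minor.

minor sixth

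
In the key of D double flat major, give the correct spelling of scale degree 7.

Cb

Degree 7 takes the letter 6 steps above D, which is C.
In major, degree 7 sits 11 semitones above the tonic. Dbb + 11 semitones is pitch class 11, spelled on C as Cb.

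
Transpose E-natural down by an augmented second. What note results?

A second below E lands on the letter D.
An augmented second spans 3 semitones, so E moves to pitch class 1. On the letter D that is Db.

Db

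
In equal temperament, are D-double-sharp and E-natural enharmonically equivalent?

D## = pitch class 4 and E = pitch class 4 — the same pitch class, so they are enharmonic equivalents.

Yes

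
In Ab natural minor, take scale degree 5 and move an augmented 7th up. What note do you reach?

Scale degree 5 of Ab natural minor is Eb.
An augmented seventh (12 semitones) above Eb lands on the letter D, giving D#.

D#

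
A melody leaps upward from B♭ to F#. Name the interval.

augmented fifth

Counting letters B–C–D–E–F gives a fifth.
Bb→F# = 8 semitones, 1 wider than the perfect fifth (7), so augmented.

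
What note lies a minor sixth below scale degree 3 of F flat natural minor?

Cb

Scale degree 3 of Fb natural minor is Abb.
A minor sixth (8 semitones) below Abb lands on the letter C, giving Cb.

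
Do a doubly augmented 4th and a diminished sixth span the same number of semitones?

Yes

A doubly augmented fourth spans 7 semitones; a diminished sixth spans 7.
They are enharmonically equivalent.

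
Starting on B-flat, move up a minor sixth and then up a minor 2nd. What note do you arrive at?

Abb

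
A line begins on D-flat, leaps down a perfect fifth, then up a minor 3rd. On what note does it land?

A perfect fifth down from Db is Gb (letter G, 7 semitones down).
A minor third up from Gb is Bbb (letter B, 3 semitones up).

Bbb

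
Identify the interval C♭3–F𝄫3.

Counting letters C–D–E–F gives a fourth.
Cb→Fbb = 4 semitones, 1 narrower than the perfect fourth (5), so diminished.

diminished fourth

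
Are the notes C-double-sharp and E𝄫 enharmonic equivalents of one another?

Yes

C## is pitch class 2; Ebb is pitch class 2.
All spellings map to pitch class 2, so they are enharmonically equivalent.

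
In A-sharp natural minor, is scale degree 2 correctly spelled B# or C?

B#

Each scale degree takes a distinct letter name. Degree 2 of a scale on A must use the letter B.
B# and C are enharmonically the same pitch, but only B# uses the letter B, so it is the correct spelling here.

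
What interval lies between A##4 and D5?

Counting letters A–B–C–D gives a fourth.
A##→D = 3 semitones, 2 narrower than the perfect fourth (5), so doubly diminished.

doubly diminished fourth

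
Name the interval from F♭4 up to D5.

The letter names run F→D, a span of 5 letter steps, so the interval is some kind of sixth.
Fb to D is 10 semitones. A major sixth is 9, so 10 makes it augmented.

augmented sixth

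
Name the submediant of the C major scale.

The C major scale runs C D E F G A B.
Degree 6 is A.

A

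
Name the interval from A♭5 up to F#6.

augmented sixth

Counting letters A–B–C–D–E–F gives a sixth.
Ab→F# = 10 semitones, 1 wider than the major sixth (9), so augmented.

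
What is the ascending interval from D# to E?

The letter names run D→E, a span of 1 letter step, so the interval is some kind of second.
D# to E is 1 semitone. A major second is 2, so 1 makes it minor.

minor second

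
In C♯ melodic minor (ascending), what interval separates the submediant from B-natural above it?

minor second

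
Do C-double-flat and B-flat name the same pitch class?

Yes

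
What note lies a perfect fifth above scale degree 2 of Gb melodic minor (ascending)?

Eb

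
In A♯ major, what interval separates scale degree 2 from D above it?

Scale degree 2 of A# major is B#.
B# up to D: letters B→D make it a third; 2 semitones makes it diminished.

diminished third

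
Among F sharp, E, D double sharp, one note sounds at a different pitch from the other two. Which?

F#

In 12-tone equal temperament, enharmonic equivalents share a pitch class. F# is pitch class 6; E is pitch class 4; D## is pitch class 4.
E and D## share pitch class 4, while F# is pitch class 6.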